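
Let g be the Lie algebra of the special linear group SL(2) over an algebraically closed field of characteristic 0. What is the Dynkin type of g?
A_1

This is sl(2), which has dimension 2^2 - 1 = 3 and rank 2 - 1 = 1 (a Cartan subalgebra is the diagonal traceless matrices). In the classification of classical Lie algebras, the special linear algebra sl(n+1) has type A_n; here n = 1, so the Dynkin diagram is a chain of 1 nodes with single edges (A_1). Hence the type is A_1.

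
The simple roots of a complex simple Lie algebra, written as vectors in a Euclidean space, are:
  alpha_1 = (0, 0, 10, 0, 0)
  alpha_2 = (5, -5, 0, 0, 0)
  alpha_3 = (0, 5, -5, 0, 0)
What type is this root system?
C_3 (sp(6))

Compute the Cartan integers a_ij = 2(alpha_i, alpha_j)/(alpha_j, alpha_j); the resulting 3x3 Cartan matrix is
[[2, 0, -2], [0, 2, -1], [-1, -1, 2]].
The roots have two lengths (squared-length ratio 2:1); the short ones are alpha_{2,3}. The associated Dynkin diagram is a chain of 3 nodes with a double edge at one end; the terminal node there is the unique long simple root (C_3), so the type is C_3 (the algebra sp(6)).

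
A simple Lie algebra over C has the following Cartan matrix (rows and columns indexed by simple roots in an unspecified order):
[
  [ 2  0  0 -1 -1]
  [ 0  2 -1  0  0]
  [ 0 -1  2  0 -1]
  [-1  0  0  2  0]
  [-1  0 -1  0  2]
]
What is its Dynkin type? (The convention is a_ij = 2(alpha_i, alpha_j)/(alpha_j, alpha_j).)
A_5 (sl(6))

The matrix has rank 5 with 2's on the diagonal. Reading the off-diagonal entries as Dynkin edges (a single edge where a_ij = a_ji = -1; a double or triple edge where a_ij * a_ji = 2 or 3), the diagram is a chain of 5 nodes with single edges (A_5). One simple-root ordering that puts it in standard form is (alpha_2, alpha_3, alpha_5, alpha_1, alpha_4). So the algebra is type A_5, i.e. sl(6).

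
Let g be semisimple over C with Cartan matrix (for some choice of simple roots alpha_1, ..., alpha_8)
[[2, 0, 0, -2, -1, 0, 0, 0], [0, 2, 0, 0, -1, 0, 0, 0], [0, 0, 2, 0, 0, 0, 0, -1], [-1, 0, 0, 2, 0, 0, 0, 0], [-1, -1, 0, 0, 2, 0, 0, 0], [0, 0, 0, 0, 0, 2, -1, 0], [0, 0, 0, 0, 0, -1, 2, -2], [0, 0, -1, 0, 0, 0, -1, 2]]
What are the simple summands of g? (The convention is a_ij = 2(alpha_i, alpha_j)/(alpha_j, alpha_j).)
The diagram associated to this matrix has two connected components: the simple roots {alpha_1, alpha_2, alpha_4, alpha_5} form a chain of 4 nodes with a double edge at one end; the terminal node there is the unique short simple root (B_4), and {alpha_3, alpha_6, alpha_7, alpha_8} form a chain of 4 nodes with a double edge between the middle two (F_4). A semisimple Lie algebra decomposes uniquely as the direct sum of simple ideals, one per connected component of its Dynkin diagram, so g ≅ B_4 ⊕ F_4 (dimension 36 + 52 = 88).

B_4 (so(9)) + F_4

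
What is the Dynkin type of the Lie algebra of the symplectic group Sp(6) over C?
C_3

This is sp(6), which has dimension 6(6+1)/2 = 21 and rank 6/2 = 3. In the classification of classical Lie algebras, the symplectic algebra sp(2n) has type C_n; here n = 3, so the Dynkin diagram is a chain of 3 nodes with a double edge at one end; the terminal node there is the unique long simple root (C_3). Hence the type is C_3.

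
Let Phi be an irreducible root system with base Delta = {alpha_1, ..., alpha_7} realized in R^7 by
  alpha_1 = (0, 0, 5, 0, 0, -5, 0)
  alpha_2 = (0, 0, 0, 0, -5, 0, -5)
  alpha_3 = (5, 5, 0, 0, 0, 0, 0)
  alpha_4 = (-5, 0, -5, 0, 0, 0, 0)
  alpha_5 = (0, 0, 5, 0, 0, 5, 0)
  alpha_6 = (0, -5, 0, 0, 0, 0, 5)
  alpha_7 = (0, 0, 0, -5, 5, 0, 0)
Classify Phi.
type D_7

Compute the Cartan integers a_ij = 2(alpha_i, alpha_j)/(alpha_j, alpha_j); the resulting 7x7 Cartan matrix is
[[2, 0, 0, -1, 0, 0, 0], [0, 2, 0, 0, 0, -1, -1], [0, 0, 2, -1, 0, -1, 0], [-1, 0, -1, 2, -1, 0, 0], [0, 0, 0, -1, 2, 0, 0], [0, -1, -1, 0, 0, 2, 0], [0, -1, 0, 0, 0, 0, 2]].
All simple roots have the same length, so the diagram is simply laced. The associated Dynkin diagram is a chain of 5 nodes with a fork of two nodes at one end (D_7), so the type is D_7 (the algebra so(14)).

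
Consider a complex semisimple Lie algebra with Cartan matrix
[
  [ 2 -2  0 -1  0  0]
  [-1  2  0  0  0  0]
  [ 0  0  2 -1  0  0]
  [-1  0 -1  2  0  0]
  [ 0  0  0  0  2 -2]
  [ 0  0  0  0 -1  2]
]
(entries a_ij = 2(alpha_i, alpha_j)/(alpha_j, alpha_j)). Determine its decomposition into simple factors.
B_2 + B_4

The diagram associated to this matrix has two connected components: the simple roots {alpha_5, alpha_6} form a chain of 2 nodes with a double edge at one end; the terminal node there is the unique short simple root (B_2), and {alpha_1, alpha_2, alpha_3, alpha_4} form a chain of 4 nodes with a double edge at one end; the terminal node there is the unique short simple root (B_4). A semisimple Lie algebra decomposes uniquely as the direct sum of simple ideals, one per connected component of its Dynkin diagram, so g ≅ B_2 ⊕ B_4 (dimension 10 + 36 = 46).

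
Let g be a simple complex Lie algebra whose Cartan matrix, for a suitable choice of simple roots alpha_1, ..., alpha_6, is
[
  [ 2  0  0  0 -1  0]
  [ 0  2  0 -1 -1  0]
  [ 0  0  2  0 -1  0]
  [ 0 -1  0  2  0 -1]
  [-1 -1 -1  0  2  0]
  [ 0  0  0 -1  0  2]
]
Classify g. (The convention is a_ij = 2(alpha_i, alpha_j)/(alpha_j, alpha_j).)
D6

The matrix has rank 6 with 2's on the diagonal. Reading the off-diagonal entries as Dynkin edges (a single edge where a_ij = a_ji = -1; a double or triple edge where a_ij * a_ji = 2 or 3), the diagram is a chain of 4 nodes with a fork of two nodes at one end (D_6). One simple-root ordering that puts it in standard form is (alpha_6, alpha_4, alpha_2, alpha_5, alpha_1, alpha_3). So the algebra is type D_6, i.e. so(12).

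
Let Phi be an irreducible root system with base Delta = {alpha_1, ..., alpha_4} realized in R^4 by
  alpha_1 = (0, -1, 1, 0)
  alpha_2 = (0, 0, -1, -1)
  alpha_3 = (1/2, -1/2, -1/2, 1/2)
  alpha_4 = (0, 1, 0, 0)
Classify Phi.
F_4

Compute the Cartan integers a_ij = 2(alpha_i, alpha_j)/(alpha_j, alpha_j); the resulting 4x4 Cartan matrix is
[[2, -1, 0, -2], [-1, 2, 0, 0], [0, 0, 2, -1], [-1, 0, -1, 2]].
The roots have two lengths (squared-length ratio 2:1); the short ones are alpha_{3,4}. The associated Dynkin diagram is a chain of 4 nodes with a double edge between the middle two (F_4), so the type is F_4.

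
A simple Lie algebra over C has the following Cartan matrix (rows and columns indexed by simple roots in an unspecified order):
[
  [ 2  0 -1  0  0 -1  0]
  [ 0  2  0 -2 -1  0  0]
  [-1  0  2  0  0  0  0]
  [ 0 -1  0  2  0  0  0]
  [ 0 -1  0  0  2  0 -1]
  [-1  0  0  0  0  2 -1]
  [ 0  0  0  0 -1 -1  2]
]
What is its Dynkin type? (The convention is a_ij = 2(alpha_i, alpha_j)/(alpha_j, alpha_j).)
The matrix has rank 7 with 2's on the diagonal. Reading the off-diagonal entries as Dynkin edges (a single edge where a_ij = a_ji = -1; a double or triple edge where a_ij * a_ji = 2 or 3), the diagram is a chain of 7 nodes with a double edge at one end; the terminal node there is the unique short simple root (B_7). One simple-root ordering that puts it in standard form is (alpha_3, alpha_1, alpha_6, alpha_7, alpha_5, alpha_2, alpha_4). So the algebra is type B_7, i.e. so(15).

B_7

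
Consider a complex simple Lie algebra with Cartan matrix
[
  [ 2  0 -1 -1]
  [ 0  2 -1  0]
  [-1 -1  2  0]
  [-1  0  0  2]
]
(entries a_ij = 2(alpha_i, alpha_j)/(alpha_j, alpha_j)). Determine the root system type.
The matrix has rank 4 with 2's on the diagonal. Reading the off-diagonal entries as Dynkin edges (a single edge where a_ij = a_ji = -1; a double or triple edge where a_ij * a_ji = 2 or 3), the diagram is a chain of 4 nodes with single edges (A_4). One simple-root ordering that puts it in standard form is (alpha_4, alpha_1, alpha_3, alpha_2). So the algebra is type A_4, i.e. sl(5).

A_4 (sl(5))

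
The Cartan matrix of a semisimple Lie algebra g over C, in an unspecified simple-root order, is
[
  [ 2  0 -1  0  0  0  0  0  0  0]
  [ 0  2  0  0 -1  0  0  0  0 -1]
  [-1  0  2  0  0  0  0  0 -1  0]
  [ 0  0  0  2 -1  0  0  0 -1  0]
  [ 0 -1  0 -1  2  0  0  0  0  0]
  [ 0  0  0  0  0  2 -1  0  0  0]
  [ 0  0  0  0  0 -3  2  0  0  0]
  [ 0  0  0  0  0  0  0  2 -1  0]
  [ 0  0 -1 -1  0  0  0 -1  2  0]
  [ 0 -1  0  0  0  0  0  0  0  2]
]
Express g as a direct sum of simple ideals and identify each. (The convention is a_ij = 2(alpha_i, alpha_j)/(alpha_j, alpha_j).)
E_8 ⊕ G_2

The diagram associated to this matrix has two connected components: the simple roots {alpha_1, alpha_2, alpha_3, alpha_4, alpha_5, alpha_8, alpha_9, alpha_10} form a chain of 7 nodes with one extra node attached to the third node from one end (E_8), and {alpha_6, alpha_7} form two nodes joined by a triple edge (G_2). A semisimple Lie algebra decomposes uniquely as the direct sum of simple ideals, one per connected component of its Dynkin diagram, so g ≅ E_8 ⊕ G_2 (dimension 248 + 14 = 262).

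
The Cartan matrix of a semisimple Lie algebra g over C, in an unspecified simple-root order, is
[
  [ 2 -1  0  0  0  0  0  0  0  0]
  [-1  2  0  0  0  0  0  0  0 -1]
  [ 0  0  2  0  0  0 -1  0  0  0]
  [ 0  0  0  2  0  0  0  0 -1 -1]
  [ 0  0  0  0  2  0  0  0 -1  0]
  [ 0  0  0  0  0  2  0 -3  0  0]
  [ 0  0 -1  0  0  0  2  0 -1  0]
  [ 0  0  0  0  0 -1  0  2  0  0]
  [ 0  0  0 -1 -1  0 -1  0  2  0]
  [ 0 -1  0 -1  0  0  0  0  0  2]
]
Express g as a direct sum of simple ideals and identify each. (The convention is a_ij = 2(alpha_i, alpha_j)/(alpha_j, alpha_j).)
E8 + G2

The diagram associated to this matrix has two connected components: the simple roots {alpha_1, alpha_2, alpha_3, alpha_4, alpha_5, alpha_7, alpha_9, alpha_10} form a chain of 7 nodes with one extra node attached to the third node from one end (E_8), and {alpha_6, alpha_8} form two nodes joined by a triple edge (G_2). A semisimple Lie algebra decomposes uniquely as the direct sum of simple ideals, one per connected component of its Dynkin diagram, so g ≅ E_8 ⊕ G_2 (dimension 248 + 14 = 262).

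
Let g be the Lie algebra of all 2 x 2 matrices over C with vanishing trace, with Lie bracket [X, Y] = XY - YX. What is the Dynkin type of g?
A1

This is sl(2), which has dimension 2^2 - 1 = 3 and rank 2 - 1 = 1 (a Cartan subalgebra is the diagonal traceless matrices). In the classification of classical Lie algebras, the special linear algebra sl(n+1) has type A_n; here n = 1, so the Dynkin diagram is a chain of 1 nodes with single edges (A_1). Hence the type is A_1.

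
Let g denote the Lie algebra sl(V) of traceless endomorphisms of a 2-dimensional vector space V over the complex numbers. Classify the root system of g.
A_1 (sl(2))

This is sl(2), which has dimension 2^2 - 1 = 3 and rank 2 - 1 = 1 (a Cartan subalgebra is the diagonal traceless matrices). In the classification of classical Lie algebras, the special linear algebra sl(n+1) has type A_n; here n = 1, so the Dynkin diagram is a chain of 1 nodes with single edges (A_1). Hence the type is A_1.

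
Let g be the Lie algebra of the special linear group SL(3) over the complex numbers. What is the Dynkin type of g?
This is sl(3), which has dimension 3^2 - 1 = 8 and rank 3 - 1 = 2 (a Cartan subalgebra is the diagonal traceless matrices). In the classification of classical Lie algebras, the special linear algebra sl(n+1) has type A_n; here n = 2, so the Dynkin diagram is a chain of 2 nodes with single edges (A_2). Hence the type is A_2.

A_2 (sl(3))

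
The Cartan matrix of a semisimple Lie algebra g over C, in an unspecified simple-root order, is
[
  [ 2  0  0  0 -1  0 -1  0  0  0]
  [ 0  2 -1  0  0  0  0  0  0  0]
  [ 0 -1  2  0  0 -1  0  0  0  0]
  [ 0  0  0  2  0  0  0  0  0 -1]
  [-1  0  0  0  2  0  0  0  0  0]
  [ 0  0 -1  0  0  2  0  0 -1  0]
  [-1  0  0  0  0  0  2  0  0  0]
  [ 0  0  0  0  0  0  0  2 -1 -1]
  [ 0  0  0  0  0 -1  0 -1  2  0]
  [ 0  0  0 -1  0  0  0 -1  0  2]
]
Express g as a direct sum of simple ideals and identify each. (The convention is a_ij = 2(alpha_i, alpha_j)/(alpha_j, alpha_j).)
A3 + A7

The diagram associated to this matrix has two connected components: the simple roots {alpha_1, alpha_5, alpha_7} form a chain of 3 nodes with single edges (A_3), and {alpha_2, alpha_3, alpha_4, alpha_6, alpha_8, alpha_9, alpha_10} form a chain of 7 nodes with single edges (A_7). A semisimple Lie algebra decomposes uniquely as the direct sum of simple ideals, one per connected component of its Dynkin diagram, so g ≅ A_3 ⊕ A_7 (dimension 15 + 63 = 78).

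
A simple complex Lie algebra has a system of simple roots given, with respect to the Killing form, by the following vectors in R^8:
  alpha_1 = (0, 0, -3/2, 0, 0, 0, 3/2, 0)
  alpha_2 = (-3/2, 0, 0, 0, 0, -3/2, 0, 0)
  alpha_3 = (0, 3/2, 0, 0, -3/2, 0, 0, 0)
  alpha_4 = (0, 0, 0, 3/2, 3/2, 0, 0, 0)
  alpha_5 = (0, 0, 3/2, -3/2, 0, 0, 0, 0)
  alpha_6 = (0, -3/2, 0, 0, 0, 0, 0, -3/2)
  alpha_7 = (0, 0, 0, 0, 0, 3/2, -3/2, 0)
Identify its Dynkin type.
Compute the Cartan integers a_ij = 2(alpha_i, alpha_j)/(alpha_j, alpha_j); the resulting 7x7 Cartan matrix is
[[2, 0, 0, 0, -1, 0, -1], [0, 2, 0, 0, 0, 0, -1], [0, 0, 2, -1, 0, -1, 0], [0, 0, -1, 2, -1, 0, 0], [-1, 0, 0, -1, 2, 0, 0], [0, 0, -1, 0, 0, 2, 0], [-1, -1, 0, 0, 0, 0, 2]].
All simple roots have the same length, so the diagram is simply laced. The associated Dynkin diagram is a chain of 7 nodes with single edges (A_7), so the type is A_7 (the algebra sl(8)).

A_7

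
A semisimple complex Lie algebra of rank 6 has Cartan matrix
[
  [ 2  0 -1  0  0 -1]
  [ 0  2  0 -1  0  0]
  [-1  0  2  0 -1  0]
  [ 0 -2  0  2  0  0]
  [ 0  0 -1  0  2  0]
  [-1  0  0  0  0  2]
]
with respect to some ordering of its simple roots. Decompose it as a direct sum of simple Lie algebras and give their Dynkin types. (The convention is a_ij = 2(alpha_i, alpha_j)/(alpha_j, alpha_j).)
A4 ⊕ B2

The diagram associated to this matrix has two connected components: the simple roots {alpha_1, alpha_3, alpha_5, alpha_6} form a chain of 4 nodes with single edges (A_4), and {alpha_2, alpha_4} form a chain of 2 nodes with a double edge at one end; the terminal node there is the unique short simple root (B_2). A semisimple Lie algebra decomposes uniquely as the direct sum of simple ideals, one per connected component of its Dynkin diagram, so g ≅ A_4 ⊕ B_2 (dimension 24 + 10 = 34).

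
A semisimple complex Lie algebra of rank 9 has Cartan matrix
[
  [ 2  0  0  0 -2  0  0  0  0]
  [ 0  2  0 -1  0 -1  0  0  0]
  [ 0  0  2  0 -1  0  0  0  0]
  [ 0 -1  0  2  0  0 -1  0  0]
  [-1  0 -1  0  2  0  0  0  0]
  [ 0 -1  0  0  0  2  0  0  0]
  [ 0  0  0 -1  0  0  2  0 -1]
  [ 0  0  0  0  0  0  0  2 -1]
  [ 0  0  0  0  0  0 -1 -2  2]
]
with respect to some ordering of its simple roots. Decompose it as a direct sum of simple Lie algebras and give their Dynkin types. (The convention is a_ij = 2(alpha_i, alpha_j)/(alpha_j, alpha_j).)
The diagram associated to this matrix has two connected components: the simple roots {alpha_2, alpha_4, alpha_6, alpha_7, alpha_8, alpha_9} form a chain of 6 nodes with a double edge at one end; the terminal node there is the unique short simple root (B_6), and {alpha_1, alpha_3, alpha_5} form a chain of 3 nodes with a double edge at one end; the terminal node there is the unique long simple root (C_3). A semisimple Lie algebra decomposes uniquely as the direct sum of simple ideals, one per connected component of its Dynkin diagram, so g ≅ B_6 ⊕ C_3 (dimension 78 + 21 = 99).

B_6 ⊕ C_3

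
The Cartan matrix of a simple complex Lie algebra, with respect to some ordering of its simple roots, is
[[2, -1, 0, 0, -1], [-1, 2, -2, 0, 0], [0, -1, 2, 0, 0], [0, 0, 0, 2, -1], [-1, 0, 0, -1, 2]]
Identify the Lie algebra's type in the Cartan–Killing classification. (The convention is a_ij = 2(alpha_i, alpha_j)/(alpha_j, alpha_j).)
B_5 (so(11))

The matrix has rank 5 with 2's on the diagonal. Reading the off-diagonal entries as Dynkin edges (a single edge where a_ij = a_ji = -1; a double or triple edge where a_ij * a_ji = 2 or 3), the diagram is a chain of 5 nodes with a double edge at one end; the terminal node there is the unique short simple root (B_5). One simple-root ordering that puts it in standard form is (alpha_4, alpha_5, alpha_1, alpha_2, alpha_3). So the algebra is type B_5, i.e. so(11).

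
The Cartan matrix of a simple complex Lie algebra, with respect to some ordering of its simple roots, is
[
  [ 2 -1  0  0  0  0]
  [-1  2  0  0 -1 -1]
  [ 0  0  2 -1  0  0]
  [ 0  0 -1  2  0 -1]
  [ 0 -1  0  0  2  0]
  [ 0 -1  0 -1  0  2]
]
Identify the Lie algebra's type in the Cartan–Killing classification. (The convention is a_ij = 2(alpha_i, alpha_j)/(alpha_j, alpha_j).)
The matrix has rank 6 with 2's on the diagonal. Reading the off-diagonal entries as Dynkin edges (a single edge where a_ij = a_ji = -1; a double or triple edge where a_ij * a_ji = 2 or 3), the diagram is a chain of 4 nodes with a fork of two nodes at one end (D_6). One simple-root ordering that puts it in standard form is (alpha_3, alpha_4, alpha_6, alpha_2, alpha_1, alpha_5). So the algebra is type D_6, i.e. so(12).

type D_6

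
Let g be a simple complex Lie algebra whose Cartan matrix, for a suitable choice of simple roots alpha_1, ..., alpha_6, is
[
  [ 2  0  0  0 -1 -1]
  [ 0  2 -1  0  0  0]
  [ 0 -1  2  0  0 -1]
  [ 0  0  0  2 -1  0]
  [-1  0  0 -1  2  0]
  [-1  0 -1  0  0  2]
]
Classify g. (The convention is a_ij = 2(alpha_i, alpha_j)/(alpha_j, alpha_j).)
type A_6

The matrix has rank 6 with 2's on the diagonal. Reading the off-diagonal entries as Dynkin edges (a single edge where a_ij = a_ji = -1; a double or triple edge where a_ij * a_ji = 2 or 3), the diagram is a chain of 6 nodes with single edges (A_6). One simple-root ordering that puts it in standard form is (alpha_4, alpha_5, alpha_1, alpha_6, alpha_3, alpha_2). So the algebra is type A_6, i.e. sl(7).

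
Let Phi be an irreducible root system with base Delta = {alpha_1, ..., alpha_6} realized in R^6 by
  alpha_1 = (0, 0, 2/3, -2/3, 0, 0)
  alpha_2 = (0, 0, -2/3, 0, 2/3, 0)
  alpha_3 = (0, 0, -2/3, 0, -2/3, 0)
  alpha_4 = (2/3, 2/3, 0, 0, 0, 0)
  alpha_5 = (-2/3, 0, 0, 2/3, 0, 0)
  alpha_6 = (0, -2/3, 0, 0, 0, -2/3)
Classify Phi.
D6

Compute the Cartan integers a_ij = 2(alpha_i, alpha_j)/(alpha_j, alpha_j); the resulting 6x6 Cartan matrix is
[[2, -1, -1, 0, -1, 0], [-1, 2, 0, 0, 0, 0], [-1, 0, 2, 0, 0, 0], [0, 0, 0, 2, -1, -1], [-1, 0, 0, -1, 2, 0], [0, 0, 0, -1, 0, 2]].
All simple roots have the same length, so the diagram is simply laced. The associated Dynkin diagram is a chain of 4 nodes with a fork of two nodes at one end (D_6), so the type is D_6 (the algebra so(12)).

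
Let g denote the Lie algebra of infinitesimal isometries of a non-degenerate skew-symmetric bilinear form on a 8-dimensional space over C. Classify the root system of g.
C_4

This is sp(8), which has dimension 8(8+1)/2 = 36 and rank 8/2 = 4. In the classification of classical Lie algebras, the symplectic algebra sp(2n) has type C_n; here n = 4, so the Dynkin diagram is a chain of 4 nodes with a double edge at one end; the terminal node there is the unique long simple root (C_4). Hence the type is C_4.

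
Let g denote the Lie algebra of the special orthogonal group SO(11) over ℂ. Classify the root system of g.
B_5 (so(11))

This is so(11) with 11 odd, which has dimension 11(11-1)/2 = 55 and rank (11-1)/2 = 5. In the classification of classical Lie algebras, the orthogonal algebra so(2n+1) in an odd number of variables has type B_n; here n = 5, so the Dynkin diagram is a chain of 5 nodes with a double edge at one end; the terminal node there is the unique short simple root (B_5). Hence the type is B_5.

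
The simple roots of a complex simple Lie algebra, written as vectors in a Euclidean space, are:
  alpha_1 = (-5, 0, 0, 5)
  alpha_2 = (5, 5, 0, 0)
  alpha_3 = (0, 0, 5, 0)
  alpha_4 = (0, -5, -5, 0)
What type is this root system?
Compute the Cartan integers a_ij = 2(alpha_i, alpha_j)/(alpha_j, alpha_j); the resulting 4x4 Cartan matrix is
[[2, -1, 0, 0], [-1, 2, 0, -1], [0, 0, 2, -1], [0, -1, -2, 2]].
The roots have two lengths (squared-length ratio 2:1); the short ones are alpha_{3}. The associated Dynkin diagram is a chain of 4 nodes with a double edge at one end; the terminal node there is the unique short simple root (B_4), so the type is B_4 (the algebra so(9)).

B_4 (so(9))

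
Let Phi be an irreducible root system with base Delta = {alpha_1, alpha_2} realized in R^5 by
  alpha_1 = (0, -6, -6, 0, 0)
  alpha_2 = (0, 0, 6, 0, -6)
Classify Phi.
Compute the Cartan integers a_ij = 2(alpha_i, alpha_j)/(alpha_j, alpha_j); the resulting 2x2 Cartan matrix is
[[2, -1], [-1, 2]].
All simple roots have the same length, so the diagram is simply laced. The associated Dynkin diagram is a chain of 2 nodes with single edges (A_2), so the type is A_2 (the algebra sl(3)).

A2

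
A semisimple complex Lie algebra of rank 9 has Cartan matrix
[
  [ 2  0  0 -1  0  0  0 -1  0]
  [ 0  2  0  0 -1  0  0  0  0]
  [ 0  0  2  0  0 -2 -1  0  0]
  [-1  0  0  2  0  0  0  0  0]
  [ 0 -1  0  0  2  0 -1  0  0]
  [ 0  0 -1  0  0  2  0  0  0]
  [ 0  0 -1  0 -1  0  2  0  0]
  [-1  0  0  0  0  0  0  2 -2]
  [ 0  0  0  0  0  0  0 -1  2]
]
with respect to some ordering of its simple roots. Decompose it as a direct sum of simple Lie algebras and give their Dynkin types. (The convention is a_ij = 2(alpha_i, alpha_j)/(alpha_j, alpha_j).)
type B_4 + type B_5

The diagram associated to this matrix has two connected components: the simple roots {alpha_1, alpha_4, alpha_8, alpha_9} form a chain of 4 nodes with a double edge at one end; the terminal node there is the unique short simple root (B_4), and {alpha_2, alpha_3, alpha_5, alpha_6, alpha_7} form a chain of 5 nodes with a double edge at one end; the terminal node there is the unique short simple root (B_5). A semisimple Lie algebra decomposes uniquely as the direct sum of simple ideals, one per connected component of its Dynkin diagram, so g ≅ B_4 ⊕ B_5 (dimension 36 + 55 = 91).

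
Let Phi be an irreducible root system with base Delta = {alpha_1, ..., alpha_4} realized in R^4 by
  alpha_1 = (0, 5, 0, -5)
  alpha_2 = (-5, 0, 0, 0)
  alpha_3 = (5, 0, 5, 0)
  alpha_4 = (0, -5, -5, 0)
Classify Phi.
Compute the Cartan integers a_ij = 2(alpha_i, alpha_j)/(alpha_j, alpha_j); the resulting 4x4 Cartan matrix is
[[2, 0, 0, -1], [0, 2, -1, 0], [0, -2, 2, -1], [-1, 0, -1, 2]].
The roots have two lengths (squared-length ratio 2:1); the short ones are alpha_{2}. The associated Dynkin diagram is a chain of 4 nodes with a double edge at one end; the terminal node there is the unique short simple root (B_4), so the type is B_4 (the algebra so(9)).

B_4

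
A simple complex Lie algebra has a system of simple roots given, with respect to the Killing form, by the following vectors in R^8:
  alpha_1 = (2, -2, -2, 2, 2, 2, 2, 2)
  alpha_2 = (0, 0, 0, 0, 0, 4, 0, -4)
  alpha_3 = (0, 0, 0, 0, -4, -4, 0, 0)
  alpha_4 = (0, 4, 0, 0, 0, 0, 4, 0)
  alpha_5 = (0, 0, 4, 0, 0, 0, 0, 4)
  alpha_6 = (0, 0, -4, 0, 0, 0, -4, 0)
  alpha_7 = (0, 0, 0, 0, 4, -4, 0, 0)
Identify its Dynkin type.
Compute the Cartan integers a_ij = 2(alpha_i, alpha_j)/(alpha_j, alpha_j); the resulting 7x7 Cartan matrix is
[[2, 0, -1, 0, 0, 0, 0], [0, 2, -1, 0, -1, 0, -1], [-1, -1, 2, 0, 0, 0, 0], [0, 0, 0, 2, 0, -1, 0], [0, -1, 0, 0, 2, -1, 0], [0, 0, 0, -1, -1, 2, 0], [0, -1, 0, 0, 0, 0, 2]].
All simple roots have the same length, so the diagram is simply laced. The associated Dynkin diagram is a chain of 6 nodes with one extra node attached to the third node from one end (E_7), so the type is E_7.

E_7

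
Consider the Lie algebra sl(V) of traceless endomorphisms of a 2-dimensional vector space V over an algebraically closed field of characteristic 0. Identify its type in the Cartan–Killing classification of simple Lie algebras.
A_1

This is sl(2), which has dimension 2^2 - 1 = 3 and rank 2 - 1 = 1 (a Cartan subalgebra is the diagonal traceless matrices). In the classification of classical Lie algebras, the special linear algebra sl(n+1) has type A_n; here n = 1, so the Dynkin diagram is a chain of 1 nodes with single edges (A_1). Hence the type is A_1.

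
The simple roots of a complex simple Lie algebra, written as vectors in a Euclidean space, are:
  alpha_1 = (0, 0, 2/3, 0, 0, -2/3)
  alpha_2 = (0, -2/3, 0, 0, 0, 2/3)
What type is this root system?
type A_2

Compute the Cartan integers a_ij = 2(alpha_i, alpha_j)/(alpha_j, alpha_j); the resulting 2x2 Cartan matrix is
[[2, -1], [-1, 2]].
All simple roots have the same length, so the diagram is simply laced. The associated Dynkin diagram is a chain of 2 nodes with single edges (A_2), so the type is A_2 (the algebra sl(3)).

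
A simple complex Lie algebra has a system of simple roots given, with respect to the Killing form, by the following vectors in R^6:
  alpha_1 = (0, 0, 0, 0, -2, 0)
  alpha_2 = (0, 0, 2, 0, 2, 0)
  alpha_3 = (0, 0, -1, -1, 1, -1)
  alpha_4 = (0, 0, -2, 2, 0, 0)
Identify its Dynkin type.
Compute the Cartan integers a_ij = 2(alpha_i, alpha_j)/(alpha_j, alpha_j); the resulting 4x4 Cartan matrix is
[[2, -1, -1, 0], [-2, 2, 0, -1], [-1, 0, 2, 0], [0, -1, 0, 2]].
The roots have two lengths (squared-length ratio 2:1); the short ones are alpha_{1,3}. The associated Dynkin diagram is a chain of 4 nodes with a double edge between the middle two (F_4), so the type is F_4.

type F_4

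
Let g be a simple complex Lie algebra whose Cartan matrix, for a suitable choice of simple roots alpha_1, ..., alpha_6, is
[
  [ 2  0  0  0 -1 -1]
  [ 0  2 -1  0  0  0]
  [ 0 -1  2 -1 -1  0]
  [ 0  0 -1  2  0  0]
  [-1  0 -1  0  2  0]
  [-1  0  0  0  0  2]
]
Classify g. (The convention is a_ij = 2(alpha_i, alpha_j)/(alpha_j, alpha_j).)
type D_6

The matrix has rank 6 with 2's on the diagonal. Reading the off-diagonal entries as Dynkin edges (a single edge where a_ij = a_ji = -1; a double or triple edge where a_ij * a_ji = 2 or 3), the diagram is a chain of 4 nodes with a fork of two nodes at one end (D_6). One simple-root ordering that puts it in standard form is (alpha_6, alpha_1, alpha_5, alpha_3, alpha_2, alpha_4). So the algebra is type D_6, i.e. so(12).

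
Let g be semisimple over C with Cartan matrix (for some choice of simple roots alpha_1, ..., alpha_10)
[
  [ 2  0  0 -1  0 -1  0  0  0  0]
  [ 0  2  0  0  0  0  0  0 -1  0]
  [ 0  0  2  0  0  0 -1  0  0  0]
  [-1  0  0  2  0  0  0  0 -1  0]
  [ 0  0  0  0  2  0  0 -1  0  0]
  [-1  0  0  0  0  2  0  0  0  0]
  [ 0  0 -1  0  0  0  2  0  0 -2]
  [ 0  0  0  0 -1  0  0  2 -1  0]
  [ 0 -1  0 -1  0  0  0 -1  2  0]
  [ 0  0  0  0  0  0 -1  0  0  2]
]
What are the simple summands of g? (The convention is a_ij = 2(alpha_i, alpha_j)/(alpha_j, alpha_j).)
The diagram associated to this matrix has two connected components: the simple roots {alpha_3, alpha_7, alpha_10} form a chain of 3 nodes with a double edge at one end; the terminal node there is the unique short simple root (B_3), and {alpha_1, alpha_2, alpha_4, alpha_5, alpha_6, alpha_8, alpha_9} form a chain of 6 nodes with one extra node attached to the third node from one end (E_7). A semisimple Lie algebra decomposes uniquely as the direct sum of simple ideals, one per connected component of its Dynkin diagram, so g ≅ B_3 ⊕ E_7 (dimension 21 + 133 = 154).

B_3 (so(7)) + E_7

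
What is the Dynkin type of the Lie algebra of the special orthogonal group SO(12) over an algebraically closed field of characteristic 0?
D6

This is so(12) with 12 even, which has dimension 12(12-1)/2 = 66 and rank 12/2 = 6. In the classification of classical Lie algebras, the orthogonal algebra so(2n) in an even number of variables has type D_n; here n = 6, so the Dynkin diagram is a chain of 4 nodes with a fork of two nodes at one end (D_6). Hence the type is D_6.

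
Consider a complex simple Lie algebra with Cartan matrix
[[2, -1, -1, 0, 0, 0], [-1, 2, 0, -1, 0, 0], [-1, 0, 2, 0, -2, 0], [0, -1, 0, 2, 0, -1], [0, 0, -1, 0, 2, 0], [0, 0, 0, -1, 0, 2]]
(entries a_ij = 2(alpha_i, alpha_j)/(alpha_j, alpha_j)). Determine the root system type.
The matrix has rank 6 with 2's on the diagonal. Reading the off-diagonal entries as Dynkin edges (a single edge where a_ij = a_ji = -1; a double or triple edge where a_ij * a_ji = 2 or 3), the diagram is a chain of 6 nodes with a double edge at one end; the terminal node there is the unique short simple root (B_6). One simple-root ordering that puts it in standard form is (alpha_6, alpha_4, alpha_2, alpha_1, alpha_3, alpha_5). So the algebra is type B_6, i.e. so(13).

B_6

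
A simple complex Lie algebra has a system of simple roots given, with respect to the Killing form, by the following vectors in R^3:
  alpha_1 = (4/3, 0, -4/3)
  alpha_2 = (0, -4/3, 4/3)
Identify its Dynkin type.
A2

Compute the Cartan integers a_ij = 2(alpha_i, alpha_j)/(alpha_j, alpha_j); the resulting 2x2 Cartan matrix is
[[2, -1], [-1, 2]].
All simple roots have the same length, so the diagram is simply laced. The associated Dynkin diagram is a chain of 2 nodes with single edges (A_2), so the type is A_2 (the algebra sl(3)).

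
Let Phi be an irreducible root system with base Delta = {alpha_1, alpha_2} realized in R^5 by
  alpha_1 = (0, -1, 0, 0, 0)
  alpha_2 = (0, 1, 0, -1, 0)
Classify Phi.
B_2

Compute the Cartan integers a_ij = 2(alpha_i, alpha_j)/(alpha_j, alpha_j); the resulting 2x2 Cartan matrix is
[[2, -1], [-2, 2]].
The roots have two lengths (squared-length ratio 2:1); the short ones are alpha_{1}. The associated Dynkin diagram is a chain of 2 nodes with a double edge at one end; the terminal node there is the unique short simple root (B_2), so the type is B_2 (the algebra so(5)).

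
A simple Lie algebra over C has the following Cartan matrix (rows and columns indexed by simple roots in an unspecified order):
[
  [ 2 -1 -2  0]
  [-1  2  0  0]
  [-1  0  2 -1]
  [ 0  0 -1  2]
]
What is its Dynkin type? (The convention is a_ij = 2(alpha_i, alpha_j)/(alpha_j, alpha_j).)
F_4

The matrix has rank 4 with 2's on the diagonal. Reading the off-diagonal entries as Dynkin edges (a single edge where a_ij = a_ji = -1; a double or triple edge where a_ij * a_ji = 2 or 3), the diagram is a chain of 4 nodes with a double edge between the middle two (F_4). One simple-root ordering that puts it in standard form is (alpha_2, alpha_1, alpha_3, alpha_4). So the algebra is type F_4.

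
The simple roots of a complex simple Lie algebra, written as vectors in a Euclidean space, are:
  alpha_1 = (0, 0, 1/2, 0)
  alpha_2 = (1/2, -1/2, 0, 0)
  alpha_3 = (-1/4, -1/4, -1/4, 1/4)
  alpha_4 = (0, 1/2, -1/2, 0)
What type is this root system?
F4

Compute the Cartan integers a_ij = 2(alpha_i, alpha_j)/(alpha_j, alpha_j); the resulting 4x4 Cartan matrix is
[[2, 0, -1, -1], [0, 2, 0, -1], [-1, 0, 2, 0], [-2, -1, 0, 2]].
The roots have two lengths (squared-length ratio 2:1); the short ones are alpha_{1,3}. The associated Dynkin diagram is a chain of 4 nodes with a double edge between the middle two (F_4), so the type is F_4.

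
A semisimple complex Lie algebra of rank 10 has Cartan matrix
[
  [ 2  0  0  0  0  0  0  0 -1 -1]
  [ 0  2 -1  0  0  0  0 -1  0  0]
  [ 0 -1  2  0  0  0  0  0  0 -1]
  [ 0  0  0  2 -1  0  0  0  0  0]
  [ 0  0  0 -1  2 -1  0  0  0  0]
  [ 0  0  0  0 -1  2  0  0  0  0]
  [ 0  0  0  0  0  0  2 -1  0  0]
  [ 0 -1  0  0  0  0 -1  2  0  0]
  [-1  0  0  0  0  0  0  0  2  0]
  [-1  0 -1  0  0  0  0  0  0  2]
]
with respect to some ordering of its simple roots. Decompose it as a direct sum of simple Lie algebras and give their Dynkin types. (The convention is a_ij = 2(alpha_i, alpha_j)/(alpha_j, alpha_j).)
A_3 (sl(4)) + A_7 (sl(8))

The diagram associated to this matrix has two connected components: the simple roots {alpha_4, alpha_5, alpha_6} form a chain of 3 nodes with single edges (A_3), and {alpha_1, alpha_2, alpha_3, alpha_7, alpha_8, alpha_9, alpha_10} form a chain of 7 nodes with single edges (A_7). A semisimple Lie algebra decomposes uniquely as the direct sum of simple ideals, one per connected component of its Dynkin diagram, so g ≅ A_3 ⊕ A_7 (dimension 15 + 63 = 78).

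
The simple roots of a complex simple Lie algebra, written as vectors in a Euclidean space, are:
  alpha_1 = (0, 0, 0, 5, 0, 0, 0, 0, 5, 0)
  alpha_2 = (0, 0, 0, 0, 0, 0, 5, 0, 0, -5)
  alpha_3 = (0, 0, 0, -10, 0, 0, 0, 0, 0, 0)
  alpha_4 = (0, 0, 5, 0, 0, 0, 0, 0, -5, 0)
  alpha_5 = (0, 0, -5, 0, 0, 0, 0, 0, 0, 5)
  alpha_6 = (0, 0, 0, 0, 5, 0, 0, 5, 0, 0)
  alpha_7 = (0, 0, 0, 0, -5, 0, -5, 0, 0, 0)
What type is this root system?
Compute the Cartan integers a_ij = 2(alpha_i, alpha_j)/(alpha_j, alpha_j); the resulting 7x7 Cartan matrix is
[[2, 0, -1, -1, 0, 0, 0], [0, 2, 0, 0, -1, 0, -1], [-2, 0, 2, 0, 0, 0, 0], [-1, 0, 0, 2, -1, 0, 0], [0, -1, 0, -1, 2, 0, 0], [0, 0, 0, 0, 0, 2, -1], [0, -1, 0, 0, 0, -1, 2]].
The roots have two lengths (squared-length ratio 2:1); the short ones are alpha_{1,2,4,5,6,7}. The associated Dynkin diagram is a chain of 7 nodes with a double edge at one end; the terminal node there is the unique long simple root (C_7), so the type is C_7 (the algebra sp(14)).

C_7 (sp(14))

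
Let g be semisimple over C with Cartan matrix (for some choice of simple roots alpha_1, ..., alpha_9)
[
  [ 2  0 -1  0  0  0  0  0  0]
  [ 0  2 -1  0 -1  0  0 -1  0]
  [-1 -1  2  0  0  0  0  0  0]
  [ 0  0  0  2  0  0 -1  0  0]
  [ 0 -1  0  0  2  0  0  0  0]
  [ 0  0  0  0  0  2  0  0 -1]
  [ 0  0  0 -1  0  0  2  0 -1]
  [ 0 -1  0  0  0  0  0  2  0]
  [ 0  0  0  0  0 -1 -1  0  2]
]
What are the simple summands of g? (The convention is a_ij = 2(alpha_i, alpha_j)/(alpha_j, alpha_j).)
A_4 + D_5

The diagram associated to this matrix has two connected components: the simple roots {alpha_4, alpha_6, alpha_7, alpha_9} form a chain of 4 nodes with single edges (A_4), and {alpha_1, alpha_2, alpha_3, alpha_5, alpha_8} form a chain of 3 nodes with a fork of two nodes at one end (D_5). A semisimple Lie algebra decomposes uniquely as the direct sum of simple ideals, one per connected component of its Dynkin diagram, so g ≅ A_4 ⊕ D_5 (dimension 24 + 45 = 69).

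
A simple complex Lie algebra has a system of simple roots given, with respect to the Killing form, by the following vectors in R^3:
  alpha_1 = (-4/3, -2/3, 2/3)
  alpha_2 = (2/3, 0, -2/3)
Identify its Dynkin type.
G2

Compute the Cartan integers a_ij = 2(alpha_i, alpha_j)/(alpha_j, alpha_j); the resulting 2x2 Cartan matrix is
[[2, -3], [-1, 2]].
The roots have two lengths (squared-length ratio 3:1); the short ones are alpha_{2}. The associated Dynkin diagram is two nodes joined by a triple edge (G_2), so the type is G_2.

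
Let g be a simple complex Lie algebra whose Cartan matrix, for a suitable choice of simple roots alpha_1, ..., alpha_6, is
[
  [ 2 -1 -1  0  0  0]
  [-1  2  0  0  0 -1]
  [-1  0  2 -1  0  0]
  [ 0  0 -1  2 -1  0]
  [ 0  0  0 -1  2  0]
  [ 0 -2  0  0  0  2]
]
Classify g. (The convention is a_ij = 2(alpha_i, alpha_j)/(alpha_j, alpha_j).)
type C_6

The matrix has rank 6 with 2's on the diagonal. Reading the off-diagonal entries as Dynkin edges (a single edge where a_ij = a_ji = -1; a double or triple edge where a_ij * a_ji = 2 or 3), the diagram is a chain of 6 nodes with a double edge at one end; the terminal node there is the unique long simple root (C_6). One simple-root ordering that puts it in standard form is (alpha_5, alpha_4, alpha_3, alpha_1, alpha_2, alpha_6). So the algebra is type C_6, i.e. sp(12).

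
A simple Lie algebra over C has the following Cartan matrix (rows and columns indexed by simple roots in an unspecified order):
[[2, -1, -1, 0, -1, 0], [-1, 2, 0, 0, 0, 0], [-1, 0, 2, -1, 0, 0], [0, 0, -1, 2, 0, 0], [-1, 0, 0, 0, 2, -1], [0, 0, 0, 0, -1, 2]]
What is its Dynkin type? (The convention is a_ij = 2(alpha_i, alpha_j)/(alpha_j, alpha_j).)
E_6

The matrix has rank 6 with 2's on the diagonal. Reading the off-diagonal entries as Dynkin edges (a single edge where a_ij = a_ji = -1; a double or triple edge where a_ij * a_ji = 2 or 3), the diagram is a chain of 5 nodes with one extra node attached to the third node from one end (E_6). One simple-root ordering that puts it in standard form is (alpha_4, alpha_2, alpha_3, alpha_1, alpha_5, alpha_6). So the algebra is type E_6.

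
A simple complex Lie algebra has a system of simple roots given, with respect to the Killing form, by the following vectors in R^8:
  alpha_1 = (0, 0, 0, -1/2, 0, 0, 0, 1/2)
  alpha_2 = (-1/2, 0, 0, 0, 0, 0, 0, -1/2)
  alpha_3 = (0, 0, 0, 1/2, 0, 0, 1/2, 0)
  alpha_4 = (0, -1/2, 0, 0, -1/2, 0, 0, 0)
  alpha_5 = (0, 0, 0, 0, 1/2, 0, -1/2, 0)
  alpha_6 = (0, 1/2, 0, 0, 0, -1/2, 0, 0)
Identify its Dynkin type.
Compute the Cartan integers a_ij = 2(alpha_i, alpha_j)/(alpha_j, alpha_j); the resulting 6x6 Cartan matrix is
[[2, -1, -1, 0, 0, 0], [-1, 2, 0, 0, 0, 0], [-1, 0, 2, 0, -1, 0], [0, 0, 0, 2, -1, -1], [0, 0, -1, -1, 2, 0], [0, 0, 0, -1, 0, 2]].
All simple roots have the same length, so the diagram is simply laced. The associated Dynkin diagram is a chain of 6 nodes with single edges (A_6), so the type is A_6 (the algebra sl(7)).

type A_6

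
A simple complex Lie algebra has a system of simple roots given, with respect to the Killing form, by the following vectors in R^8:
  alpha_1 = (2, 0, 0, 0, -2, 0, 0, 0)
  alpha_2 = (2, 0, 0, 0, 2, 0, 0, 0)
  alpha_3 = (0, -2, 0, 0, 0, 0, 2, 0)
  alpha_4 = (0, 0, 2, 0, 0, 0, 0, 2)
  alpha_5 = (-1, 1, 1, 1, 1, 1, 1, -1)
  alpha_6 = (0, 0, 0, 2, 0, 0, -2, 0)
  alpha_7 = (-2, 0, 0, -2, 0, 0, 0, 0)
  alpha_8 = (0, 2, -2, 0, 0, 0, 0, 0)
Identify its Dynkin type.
type E_8

Compute the Cartan integers a_ij = 2(alpha_i, alpha_j)/(alpha_j, alpha_j); the resulting 8x8 Cartan matrix is
[[2, 0, 0, 0, -1, 0, -1, 0], [0, 2, 0, 0, 0, 0, -1, 0], [0, 0, 2, 0, 0, -1, 0, -1], [0, 0, 0, 2, 0, 0, 0, -1], [-1, 0, 0, 0, 2, 0, 0, 0], [0, 0, -1, 0, 0, 2, -1, 0], [-1, -1, 0, 0, 0, -1, 2, 0], [0, 0, -1, -1, 0, 0, 0, 2]].
All simple roots have the same length, so the diagram is simply laced. The associated Dynkin diagram is a chain of 7 nodes with one extra node attached to the third node from one end (E_8), so the type is E_8.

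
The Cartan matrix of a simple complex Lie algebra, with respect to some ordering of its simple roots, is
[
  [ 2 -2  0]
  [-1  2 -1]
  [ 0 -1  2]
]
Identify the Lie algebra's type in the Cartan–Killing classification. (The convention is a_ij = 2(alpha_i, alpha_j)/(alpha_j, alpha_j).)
C3

The matrix has rank 3 with 2's on the diagonal. Reading the off-diagonal entries as Dynkin edges (a single edge where a_ij = a_ji = -1; a double or triple edge where a_ij * a_ji = 2 or 3), the diagram is a chain of 3 nodes with a double edge at one end; the terminal node there is the unique long simple root (C_3). One simple-root ordering that puts it in standard form is (alpha_3, alpha_2, alpha_1). So the algebra is type C_3, i.e. sp(6).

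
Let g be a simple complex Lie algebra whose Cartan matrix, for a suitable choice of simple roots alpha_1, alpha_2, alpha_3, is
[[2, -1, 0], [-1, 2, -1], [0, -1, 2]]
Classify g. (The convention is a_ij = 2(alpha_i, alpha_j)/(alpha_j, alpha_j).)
A3

The matrix has rank 3 with 2's on the diagonal. Reading the off-diagonal entries as Dynkin edges (a single edge where a_ij = a_ji = -1; a double or triple edge where a_ij * a_ji = 2 or 3), the diagram is a chain of 3 nodes with single edges (A_3). One simple-root ordering that puts it in standard form is (alpha_3, alpha_2, alpha_1). So the algebra is type A_3, i.e. sl(4).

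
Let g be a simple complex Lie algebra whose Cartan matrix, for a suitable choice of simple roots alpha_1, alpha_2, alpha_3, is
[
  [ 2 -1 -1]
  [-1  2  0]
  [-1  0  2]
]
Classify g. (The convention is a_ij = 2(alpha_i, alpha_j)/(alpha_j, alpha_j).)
The matrix has rank 3 with 2's on the diagonal. Reading the off-diagonal entries as Dynkin edges (a single edge where a_ij = a_ji = -1; a double or triple edge where a_ij * a_ji = 2 or 3), the diagram is a chain of 3 nodes with single edges (A_3). One simple-root ordering that puts it in standard form is (alpha_3, alpha_1, alpha_2). So the algebra is type A_3, i.e. sl(4).

type A_3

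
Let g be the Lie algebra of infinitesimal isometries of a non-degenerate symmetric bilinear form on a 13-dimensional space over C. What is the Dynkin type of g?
B_6

This is so(13) with 13 odd, which has dimension 13(13-1)/2 = 78 and rank (13-1)/2 = 6. In the classification of classical Lie algebras, the orthogonal algebra so(2n+1) in an odd number of variables has type B_n; here n = 6, so the Dynkin diagram is a chain of 6 nodes with a double edge at one end; the terminal node there is the unique short simple root (B_6). Hence the type is B_6.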